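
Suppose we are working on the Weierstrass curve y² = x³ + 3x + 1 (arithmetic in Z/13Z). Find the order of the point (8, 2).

9

2P: tangent at (8, 2): λ = (3·8² + 3)/(2·2) ≡ 0/4. 4⁻¹ ≡ 10 (mod 13) since 4·10 = 40 ≡ 1, so λ ≡ 0·10 ≡ 0.
  x = λ² - 8 - 8 = 0 - 16 ≡ 10; y = λ·(8 - 10) - 2 ≡ 11. → (10, 11)
3P: (10, 11) + (8, 2). λ = (2 - 11)/(8 - 10) ≡ 4/11 mod 13. 11⁻¹ ≡ 6 (mod 13) since 11·6 = 66 ≡ 1, so λ ≡ 11.
  x = λ² - 10 - 8 = 121 - 18 ≡ 12; y = λ·(10 - 12) - 11 ≡ 6. → (12, 6)
4P: (12, 6) + (8, 2). λ = (2 - 6)/(8 - 12) ≡ 9/9 mod 13. 9⁻¹ ≡ 3 (mod 13), so λ ≡ 1.
  x = λ² - 12 - 8 = 1 - 20 ≡ 7; y = λ·(12 - 7) - 6 ≡ 12. → (7, 12)
5P: (7, 12) + (8, 2). λ = (2 - 12)/(8 - 7) ≡ 3/1 mod 13. 1⁻¹ ≡ 1 (mod 13) since 1·1 = 1 ≡ 1, so λ ≡ 3.
  x = λ² - 7 - 8 = 9 - 15 ≡ 7; y = λ·(7 - 7) - 12 ≡ 1. → (7, 1)
6P: (7, 1) + (8, 2). λ = (2 - 1)/(8 - 7) ≡ 1/1 mod 13. 1⁻¹ ≡ 1 (mod 13), so λ ≡ 1.
  x = λ² - 7 - 8 = 1 - 15 ≡ 12; y = λ·(7 - 12) - 1 ≡ 7. → (12, 7)
7P: (12, 7) + (8, 2). λ = (2 - 7)/(8 - 12) ≡ 8/9 mod 13. 9⁻¹ ≡ 3 (mod 13), so λ ≡ 11.
  x = λ² - 12 - 8 = 121 - 20 ≡ 10; y = λ·(12 - 10) - 7 ≡ 2. → (10, 2)
8P: (10, 2) + (8, 2). λ = (2 - 2)/(8 - 10) ≡ 0/11 mod 13. 11⁻¹ ≡ 6 (mod 13), so λ ≡ 0.
  x = λ² - 10 - 8 = 0 - 18 ≡ 8; y = λ·(10 - 8) - 2 ≡ 11. → (8, 11)
9P: (8, 11) + (8, 2): same x and y₁ ≡ -y₂, so the sum is ∞.
9P = ∞, so the order is 9.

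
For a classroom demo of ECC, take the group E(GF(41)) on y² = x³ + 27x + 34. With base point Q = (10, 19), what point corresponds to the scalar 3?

Repeated addition: build up to 3Q.
2Q: tangent at (10, 19): λ = (3·10² + 27)/(2·19) ≡ 40/38. 38⁻¹ ≡ 27 (mod 41), so λ ≡ 40·27 ≡ 14.
  x = λ² - 10 - 10 = 196 - 20 ≡ 12; y = λ·(10 - 12) - 19 ≡ 35. → (12, 35)
3Q: (12, 35) + (10, 19). λ = (19 - 35)/(10 - 12) ≡ 25/39 mod 41. 39⁻¹ ≡ 20 (mod 41) since 39·20 = 780 ≡ 1, so λ ≡ 8.
  x = λ² - 12 - 10 = 64 - 22 ≡ 1; y = λ·(12 - 1) - 35 ≡ 12. → (1, 12)

(1, 12)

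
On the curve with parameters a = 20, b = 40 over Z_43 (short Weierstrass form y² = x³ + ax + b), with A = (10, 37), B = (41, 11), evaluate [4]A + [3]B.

(23, 5)

First 4A:
Double-and-add on 4 = (100)₂. Start with A = (10, 37) for the leading 1-bit.
double: tangent at (10, 37): λ = (3·10² + 20)/(2·37) ≡ 19/31. 31⁻¹ ≡ 25 (mod 43), so λ ≡ 19·25 ≡ 2.
  x = λ² - 10 - 10 = 4 - 20 ≡ 27; y = λ·(10 - 27) - 37 ≡ 15. → (27, 15)
double: tangent at (27, 15): λ = (3·27² + 20)/(2·15) ≡ 14/30. 30⁻¹ ≡ 33 (mod 43), so λ ≡ 14·33 ≡ 32.
  x = λ² - 27 - 27 = 1024 - 54 ≡ 24; y = λ·(27 - 24) - 15 ≡ 38. → (24, 38)
4A = (24, 38).
Next 3B:
Repeated addition: build up to 3B.
2B: tangent at (41, 11): λ = (3·41² + 20)/(2·11) ≡ 32/22. 22⁻¹ ≡ 2 (mod 43), so λ ≡ 32·2 ≡ 21.
  x = λ² - 41 - 41 = 441 - 82 ≡ 15; y = λ·(41 - 15) - 11 ≡ 19. → (15, 19)
3B: (15, 19) + (41, 11). λ = (11 - 19)/(41 - 15) ≡ 35/26 mod 43. 26⁻¹ ≡ 5 (mod 43) since 26·5 = 130 ≡ 1, so λ ≡ 3.
  x = λ² - 15 - 41 = 9 - 56 ≡ 39; y = λ·(15 - 39) - 19 ≡ 38. → (39, 38)
3B = (39, 38).
Finally 4A + 3B:
(24, 38) + (39, 38). λ = (38 - 38)/(39 - 24) ≡ 0/15 mod 43. 15⁻¹ ≡ 23 (mod 43), so λ ≡ 0.
  x = λ² - 24 - 39 = 0 - 63 ≡ 23; y = λ·(24 - 23) - 38 ≡ 5. → (23, 5)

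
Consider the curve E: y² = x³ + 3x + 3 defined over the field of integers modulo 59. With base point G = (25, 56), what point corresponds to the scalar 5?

(44, 8)

Repeated addition: build up to 5G.
2G: tangent at (25, 56): λ = (3·25² + 3)/(2·56) ≡ 49/53. 53⁻¹ ≡ 49 (mod 59), so λ ≡ 49·49 ≡ 41.
  x = λ² - 25 - 25 = 1681 - 50 ≡ 38; y = λ·(25 - 38) - 56 ≡ 1. → (38, 1)
3G: (38, 1) + (25, 56). λ = (56 - 1)/(25 - 38) ≡ 55/46 mod 59. 46⁻¹ ≡ 9 (mod 59), so λ ≡ 23.
  x = λ² - 38 - 25 = 529 - 63 ≡ 53; y = λ·(38 - 53) - 1 ≡ 8. → (53, 8)
4G: (53, 8) + (25, 56). λ = (56 - 8)/(25 - 53) ≡ 48/31 mod 59. 31⁻¹ ≡ 40 (mod 59) since 31·40 = 1240 ≡ 1, so λ ≡ 32.
  x = λ² - 53 - 25 = 1024 - 78 ≡ 2; y = λ·(53 - 2) - 8 ≡ 31. → (2, 31)
5G: (2, 31) + (25, 56). λ = (56 - 31)/(25 - 2) ≡ 25/23 mod 59. 23⁻¹ ≡ 18 (mod 59), so λ ≡ 37.
  x = λ² - 2 - 25 = 1369 - 27 ≡ 44; y = λ·(2 - 44) - 31 ≡ 8. → (44, 8)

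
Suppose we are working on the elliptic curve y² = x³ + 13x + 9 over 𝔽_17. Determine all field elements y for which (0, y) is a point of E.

x³ + 13x + 9 = 9 ≡ 9 (mod 17).
Square roots of 9 mod 17: 3 and 14 (since 3² = 9 ≡ 9).

3, 14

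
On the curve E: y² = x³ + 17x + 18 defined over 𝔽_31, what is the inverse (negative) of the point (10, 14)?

(10, 17)

-(10, 14) = (10, -14 mod 31) = (10, 17).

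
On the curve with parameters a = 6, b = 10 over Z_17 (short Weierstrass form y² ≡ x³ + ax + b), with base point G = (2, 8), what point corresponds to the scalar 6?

(10, 13)

Double-and-add on 6 = (110)₂. Start with G = (2, 8) for the leading 1-bit.
double: tangent at (2, 8): λ = (3·2² + 6)/(2·8) ≡ 1/16. 16⁻¹ ≡ 16 (mod 17) since 16·16 = 256 ≡ 1, so λ ≡ 1·16 ≡ 16.
  x = λ² - 2 - 2 = 256 - 4 ≡ 14; y = λ·(2 - 14) - 8 ≡ 4. → (14, 4)
add G: (14, 4) + (2, 8). λ = (8 - 4)/(2 - 14) ≡ 4/5 mod 17. 5⁻¹ ≡ 7 (mod 17), so λ ≡ 11.
  x = λ² - 14 - 2 = 121 - 16 ≡ 3; y = λ·(14 - 3) - 4 ≡ 15. → (3, 15)
double: tangent at (3, 15): λ = (3·3² + 6)/(2·15) ≡ 16/13. 13⁻¹ ≡ 4 (mod 17), so λ ≡ 16·4 ≡ 13.
  x = λ² - 3 - 3 = 169 - 6 ≡ 10; y = λ·(3 - 10) - 15 ≡ 13. → (10, 13)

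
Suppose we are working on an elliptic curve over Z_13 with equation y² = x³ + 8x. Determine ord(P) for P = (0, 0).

2P: (0, 0) + (0, 0): same x and y₁ ≡ -y₂, so the sum is O.
2P = O, so the order is 2.

2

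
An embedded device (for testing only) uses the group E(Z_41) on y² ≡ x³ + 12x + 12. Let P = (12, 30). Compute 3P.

(8, 28)

Repeated addition: build up to 3P.
2P: tangent at (12, 30): λ = (3·12² + 12)/(2·30) ≡ 34/19. 19⁻¹ ≡ 13 (mod 41) since 19·13 = 247 ≡ 1, so λ ≡ 34·13 ≡ 32.
  x = λ² - 12 - 12 = 1024 - 24 ≡ 16; y = λ·(12 - 16) - 30 ≡ 6. → (16, 6)
3P: (16, 6) + (12, 30). λ = (30 - 6)/(12 - 16) ≡ 24/37 mod 41. 37⁻¹ ≡ 10 (mod 41) since 37·10 = 370 ≡ 1, so λ ≡ 35.
  x = λ² - 16 - 12 = 1225 - 28 ≡ 8; y = λ·(16 - 8) - 6 ≡ 28. → (8, 28)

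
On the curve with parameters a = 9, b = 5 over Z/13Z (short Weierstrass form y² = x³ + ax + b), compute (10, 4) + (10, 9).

The two points share x = 10 and their y-coordinates satisfy 4 + 9 ≡ 0 (mod 13), so they are inverses. Their sum is 𝒪.

O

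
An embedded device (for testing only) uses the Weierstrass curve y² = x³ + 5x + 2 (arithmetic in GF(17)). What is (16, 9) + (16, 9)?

tangent at (16, 9): λ = (3·16² + 5)/(2·9) ≡ 8/1. 1⁻¹ ≡ 1 (mod 17), so λ ≡ 8·1 ≡ 8.
  x = λ² - 16 - 16 = 64 - 32 ≡ 15; y = λ·(16 - 15) - 9 ≡ 16. → (15, 16)

(15, 16)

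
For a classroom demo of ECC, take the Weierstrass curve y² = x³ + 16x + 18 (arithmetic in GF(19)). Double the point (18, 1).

(2, 18)

tangent at (18, 1): λ = (3·18² + 16)/(2·1) ≡ 0/2. 2⁻¹ ≡ 10 (mod 19), so λ ≡ 0·10 ≡ 0.
  x = λ² - 18 - 18 = 0 - 36 ≡ 2; y = λ·(18 - 2) - 1 ≡ 18. → (2, 18)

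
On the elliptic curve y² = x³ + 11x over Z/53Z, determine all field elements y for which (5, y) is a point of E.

x³ + 11x + 0 = 180 ≡ 21 (mod 53).
21 is a non-residue mod 53; no y exists.

none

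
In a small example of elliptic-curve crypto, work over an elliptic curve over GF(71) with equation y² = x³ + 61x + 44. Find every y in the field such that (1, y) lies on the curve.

x³ + 61x + 44 = 106 ≡ 35 (mod 71).
35 is a non-residue mod 71; no y exists.

none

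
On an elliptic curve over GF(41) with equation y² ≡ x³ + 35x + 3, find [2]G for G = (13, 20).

(14, 30)

tangent at (13, 20): λ = (3·13² + 35)/(2·20) ≡ 9/40. 40⁻¹ ≡ 40 (mod 41), so λ ≡ 9·40 ≡ 32.
  x = λ² - 13 - 13 = 1024 - 26 ≡ 14; y = λ·(13 - 14) - 20 ≡ 30. → (14, 30)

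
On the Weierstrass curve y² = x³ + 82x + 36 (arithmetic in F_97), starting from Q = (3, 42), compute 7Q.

(64, 22)

Repeated addition: build up to 7Q.
2Q: tangent at (3, 42): λ = (3·3² + 82)/(2·42) ≡ 12/84. 84⁻¹ ≡ 82 (mod 97), so λ ≡ 12·82 ≡ 14.
  x = λ² - 3 - 3 = 196 - 6 ≡ 93; y = λ·(3 - 93) - 42 ≡ 56. → (93, 56)
3Q: (93, 56) + (3, 42). λ = (42 - 56)/(3 - 93) ≡ 83/7 mod 97. 7⁻¹ ≡ 14 (mod 97) since 7·14 = 98 ≡ 1, so λ ≡ 95.
  x = λ² - 93 - 3 = 9025 - 96 ≡ 5; y = λ·(93 - 5) - 56 ≡ 59. → (5, 59)
4Q: (5, 59) + (3, 42). λ = (42 - 59)/(3 - 5) ≡ 80/95 mod 97. 95⁻¹ ≡ 48 (mod 97), so λ ≡ 57.
  x = λ² - 5 - 3 = 3249 - 8 ≡ 40; y = λ·(5 - 40) - 59 ≡ 80. → (40, 80)
5Q: (40, 80) + (3, 42). λ = (42 - 80)/(3 - 40) ≡ 59/60 mod 97. 60⁻¹ ≡ 76 (mod 97), so λ ≡ 22.
  x = λ² - 40 - 3 = 484 - 43 ≡ 53; y = λ·(40 - 53) - 80 ≡ 22. → (53, 22)
6Q: (53, 22) + (3, 42). λ = (42 - 22)/(3 - 53) ≡ 20/47 mod 97. 47⁻¹ ≡ 64 (mod 97), so λ ≡ 19.
  x = λ² - 53 - 3 = 361 - 56 ≡ 14; y = λ·(53 - 14) - 22 ≡ 40. → (14, 40)
7Q: (14, 40) + (3, 42). λ = (42 - 40)/(3 - 14) ≡ 2/86 mod 97. 86⁻¹ ≡ 44 (mod 97) since 86·44 = 3784 ≡ 1, so λ ≡ 88.
  x = λ² - 14 - 3 = 7744 - 17 ≡ 64; y = λ·(14 - 64) - 40 ≡ 22. → (64, 22)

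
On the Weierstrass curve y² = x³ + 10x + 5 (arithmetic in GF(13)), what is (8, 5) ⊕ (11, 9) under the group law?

(8, 5) + (11, 9). λ = (9 - 5)/(11 - 8) ≡ 4/3 mod 13. 3⁻¹ ≡ 9 (mod 13), so λ ≡ 10.
  x = λ² - 8 - 11 = 100 - 19 ≡ 3; y = λ·(8 - 3) - 5 ≡ 6. → (3, 6)

(3, 6)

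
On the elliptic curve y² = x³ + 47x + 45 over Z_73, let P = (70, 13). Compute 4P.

(69, 31)

Double-and-add on 4 = (100)₂. Start with P = (70, 13) for the leading 1-bit.
double: tangent at (70, 13): λ = (3·70² + 47)/(2·13) ≡ 1/26. 26⁻¹ ≡ 59 (mod 73), so λ ≡ 1·59 ≡ 59.
  x = λ² - 70 - 70 = 3481 - 140 ≡ 56; y = λ·(70 - 56) - 13 ≡ 10. → (56, 10)
double: tangent at (56, 10): λ = (3·56² + 47)/(2·10) ≡ 38/20. 20⁻¹ ≡ 11 (mod 73), so λ ≡ 38·11 ≡ 53.
  x = λ² - 56 - 56 = 2809 - 112 ≡ 69; y = λ·(56 - 69) - 10 ≡ 31. → (69, 31)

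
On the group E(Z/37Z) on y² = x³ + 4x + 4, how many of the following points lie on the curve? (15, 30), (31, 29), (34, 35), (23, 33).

1

(15, 30): 30² ≡ 12, rhs ≡ 35 → off.
(31, 29): 29² ≡ 27, rhs ≡ 23 → off.
(34, 35): 35² ≡ 4, rhs ≡ 2 → off.
(23, 33): 33² ≡ 16, rhs ≡ 16 → on.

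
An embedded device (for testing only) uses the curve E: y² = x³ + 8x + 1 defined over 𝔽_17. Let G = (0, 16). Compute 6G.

Double-and-add on 6 = (110)₂. Start with G = (0, 16) for the leading 1-bit.
double: tangent at (0, 16): λ = (3·0² + 8)/(2·16) ≡ 8/15. 15⁻¹ ≡ 8 (mod 17), so λ ≡ 8·8 ≡ 13.
  x = λ² - 0 - 0 = 169 - 0 ≡ 16; y = λ·(0 - 16) - 16 ≡ 14. → (16, 14)
add G: (16, 14) + (0, 16). λ = (16 - 14)/(0 - 16) ≡ 2/1 mod 17. 1⁻¹ ≡ 1 (mod 17) since 1·1 = 1 ≡ 1, so λ ≡ 2.
  x = λ² - 16 - 0 = 4 - 16 ≡ 5; y = λ·(16 - 5) - 14 ≡ 8. → (5, 8)
double: tangent at (5, 8): λ = (3·5² + 8)/(2·8) ≡ 15/16. 16⁻¹ ≡ 16 (mod 17), so λ ≡ 15·16 ≡ 2.
  x = λ² - 5 - 5 = 4 - 10 ≡ 11; y = λ·(5 - 11) - 8 ≡ 14. → (11, 14)

(11, 14)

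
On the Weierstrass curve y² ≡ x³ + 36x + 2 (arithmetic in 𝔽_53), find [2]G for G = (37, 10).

(22, 10)

tangent at (37, 10): λ = (3·37² + 36)/(2·10) ≡ 9/20. 20⁻¹ ≡ 8 (mod 53), so λ ≡ 9·8 ≡ 19.
  x = λ² - 37 - 37 = 361 - 74 ≡ 22; y = λ·(37 - 22) - 10 ≡ 10. → (22, 10)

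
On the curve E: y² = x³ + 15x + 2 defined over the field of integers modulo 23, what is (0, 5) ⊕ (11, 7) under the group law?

(0, 5) + (11, 7). λ = (7 - 5)/(11 - 0) ≡ 2/11 mod 23. 11⁻¹ ≡ 21 (mod 23) since 11·21 = 231 ≡ 1, so λ ≡ 19.
  x = λ² - 0 - 11 = 361 - 11 ≡ 5; y = λ·(0 - 5) - 5 ≡ 15. → (5, 15)

(5, 15)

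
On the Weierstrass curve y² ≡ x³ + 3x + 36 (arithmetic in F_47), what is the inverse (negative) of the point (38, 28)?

-(38, 28) = (38, -28 mod 47) = (38, 19).

(38, 19)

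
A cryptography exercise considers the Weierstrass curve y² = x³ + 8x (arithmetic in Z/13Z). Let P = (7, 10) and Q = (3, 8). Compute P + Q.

(7, 10) + (3, 8). λ = (8 - 10)/(3 - 7) ≡ 11/9 mod 13. 9⁻¹ ≡ 3 (mod 13), so λ ≡ 7.
  x = λ² - 7 - 3 = 49 - 10 ≡ 0; y = λ·(7 - 0) - 10 ≡ 0. → (0, 0)

(0, 0)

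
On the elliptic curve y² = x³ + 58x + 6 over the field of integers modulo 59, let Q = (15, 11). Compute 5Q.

(17, 8)

Repeated addition: build up to 5Q.
2Q: tangent at (15, 11): λ = (3·15² + 58)/(2·11) ≡ 25/22. 22⁻¹ ≡ 51 (mod 59), so λ ≡ 25·51 ≡ 36.
  x = λ² - 15 - 15 = 1296 - 30 ≡ 27; y = λ·(15 - 27) - 11 ≡ 29. → (27, 29)
3Q: (27, 29) + (15, 11). λ = (11 - 29)/(15 - 27) ≡ 41/47 mod 59. 47⁻¹ ≡ 54 (mod 59), so λ ≡ 31.
  x = λ² - 27 - 15 = 961 - 42 ≡ 34; y = λ·(27 - 34) - 29 ≡ 49. → (34, 49)
4Q: (34, 49) + (15, 11). λ = (11 - 49)/(15 - 34) ≡ 21/40 mod 59. 40⁻¹ ≡ 31 (mod 59), so λ ≡ 2.
  x = λ² - 34 - 15 = 4 - 49 ≡ 14; y = λ·(34 - 14) - 49 ≡ 50. → (14, 50)
5Q: (14, 50) + (15, 11). λ = (11 - 50)/(15 - 14) ≡ 20/1 mod 59. 1⁻¹ ≡ 1 (mod 59), so λ ≡ 20.
  x = λ² - 14 - 15 = 400 - 29 ≡ 17; y = λ·(14 - 17) - 50 ≡ 8. → (17, 8)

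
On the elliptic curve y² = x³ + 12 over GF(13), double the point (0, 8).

tangent at (0, 8): λ = (3·0² + 0)/(2·8) ≡ 0/3. 3⁻¹ ≡ 9 (mod 13), so λ ≡ 0·9 ≡ 0.
  x = λ² - 0 - 0 = 0 - 0 ≡ 0; y = λ·(0 - 0) - 8 ≡ 5. → (0, 5)

(0, 5)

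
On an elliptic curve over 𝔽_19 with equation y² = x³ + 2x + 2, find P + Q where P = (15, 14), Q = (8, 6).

(15, 14) + (8, 6). λ = (6 - 14)/(8 - 15) ≡ 11/12 mod 19. 12⁻¹ ≡ 8 (mod 19) since 12·8 = 96 ≡ 1, so λ ≡ 12.
  x = λ² - 15 - 8 = 144 - 23 ≡ 7; y = λ·(15 - 7) - 14 ≡ 6. → (7, 6)

(7, 6)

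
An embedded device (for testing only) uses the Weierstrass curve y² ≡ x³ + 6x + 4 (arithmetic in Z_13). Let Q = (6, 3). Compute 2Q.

(11, 6)

tangent at (6, 3): λ = (3·6² + 6)/(2·3) ≡ 10/6. 6⁻¹ ≡ 11 (mod 13), so λ ≡ 10·11 ≡ 6.
  x = λ² - 6 - 6 = 36 - 12 ≡ 11; y = λ·(6 - 11) - 3 ≡ 6. → (11, 6)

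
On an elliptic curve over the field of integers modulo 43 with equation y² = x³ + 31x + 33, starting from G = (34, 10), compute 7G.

(10, 15)

Double-and-add on 7 = (111)₂. Start with G = (34, 10) for the leading 1-bit.
double: tangent at (34, 10): λ = (3·34² + 31)/(2·10) ≡ 16/20. 20⁻¹ ≡ 28 (mod 43), so λ ≡ 16·28 ≡ 18.
  x = λ² - 34 - 34 = 324 - 68 ≡ 41; y = λ·(34 - 41) - 10 ≡ 36. → (41, 36)
add G: (41, 36) + (34, 10). λ = (10 - 36)/(34 - 41) ≡ 17/36 mod 43. 36⁻¹ ≡ 6 (mod 43), so λ ≡ 16.
  x = λ² - 41 - 34 = 256 - 75 ≡ 9; y = λ·(41 - 9) - 36 ≡ 3. → (9, 3)
double: tangent at (9, 3): λ = (3·9² + 31)/(2·3) ≡ 16/6. 6⁻¹ ≡ 36 (mod 43), so λ ≡ 16·36 ≡ 17.
  x = λ² - 9 - 9 = 289 - 18 ≡ 13; y = λ·(9 - 13) - 3 ≡ 15. → (13, 15)
add G: (13, 15) + (34, 10). λ = (10 - 15)/(34 - 13) ≡ 38/21 mod 43. 21⁻¹ ≡ 41 (mod 43), so λ ≡ 10.
  x = λ² - 13 - 34 = 100 - 47 ≡ 10; y = λ·(13 - 10) - 15 ≡ 15. → (10, 15)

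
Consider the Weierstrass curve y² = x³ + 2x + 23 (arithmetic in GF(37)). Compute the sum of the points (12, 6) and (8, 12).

(10, 28)

(12, 6) + (8, 12). λ = (12 - 6)/(8 - 12) ≡ 6/33 mod 37. 33⁻¹ ≡ 9 (mod 37) since 33·9 = 297 ≡ 1, so λ ≡ 17.
  x = λ² - 12 - 8 = 289 - 20 ≡ 10; y = λ·(12 - 10) - 6 ≡ 28. → (10, 28)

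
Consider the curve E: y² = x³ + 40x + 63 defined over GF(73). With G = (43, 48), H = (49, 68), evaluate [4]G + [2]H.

(31, 54)

First 4G:
Repeated addition: build up to 4G.
2G: tangent at (43, 48): λ = (3·43² + 40)/(2·48) ≡ 39/23. 23⁻¹ ≡ 54 (mod 73) since 23·54 = 1242 ≡ 1, so λ ≡ 39·54 ≡ 62.
  x = λ² - 43 - 43 = 3844 - 86 ≡ 35; y = λ·(43 - 35) - 48 ≡ 10. → (35, 10)
3G: (35, 10) + (43, 48). λ = (48 - 10)/(43 - 35) ≡ 38/8 mod 73. 8⁻¹ ≡ 64 (mod 73), so λ ≡ 23.
  x = λ² - 35 - 43 = 529 - 78 ≡ 13; y = λ·(35 - 13) - 10 ≡ 58. → (13, 58)
4G: (13, 58) + (43, 48). λ = (48 - 58)/(43 - 13) ≡ 63/30 mod 73. 30⁻¹ ≡ 56 (mod 73) since 30·56 = 1680 ≡ 1, so λ ≡ 24.
  x = λ² - 13 - 43 = 576 - 56 ≡ 9; y = λ·(13 - 9) - 58 ≡ 38. → (9, 38)
4G = (9, 38).
Next 2H:
Repeated addition: build up to 2H.
2H: tangent at (49, 68): λ = (3·49² + 40)/(2·68) ≡ 16/63. 63⁻¹ ≡ 51 (mod 73) since 63·51 = 3213 ≡ 1, so λ ≡ 16·51 ≡ 13.
  x = λ² - 49 - 49 = 169 - 98 ≡ 71; y = λ·(49 - 71) - 68 ≡ 11. → (71, 11)
2H = (71, 11).
Finally 4G + 2H:
(9, 38) + (71, 11). λ = (11 - 38)/(71 - 9) ≡ 46/62 mod 73. 62⁻¹ ≡ 53 (mod 73), so λ ≡ 29.
  x = λ² - 9 - 71 = 841 - 80 ≡ 31; y = λ·(9 - 31) - 38 ≡ 54. → (31, 54)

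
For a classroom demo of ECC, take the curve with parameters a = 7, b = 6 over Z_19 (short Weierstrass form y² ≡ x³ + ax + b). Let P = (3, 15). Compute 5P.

Repeated addition: build up to 5P.
2P: tangent at (3, 15): λ = (3·3² + 7)/(2·15) ≡ 15/11. 11⁻¹ ≡ 7 (mod 19), so λ ≡ 15·7 ≡ 10.
  x = λ² - 3 - 3 = 100 - 6 ≡ 18; y = λ·(3 - 18) - 15 ≡ 6. → (18, 6)
3P: (18, 6) + (3, 15). λ = (15 - 6)/(3 - 18) ≡ 9/4 mod 19. 4⁻¹ ≡ 5 (mod 19), so λ ≡ 7.
  x = λ² - 18 - 3 = 49 - 21 ≡ 9; y = λ·(18 - 9) - 6 ≡ 0. → (9, 0)
4P: (9, 0) + (3, 15). λ = (15 - 0)/(3 - 9) ≡ 15/13 mod 19. 13⁻¹ ≡ 3 (mod 19) since 13·3 = 39 ≡ 1, so λ ≡ 7.
  x = λ² - 9 - 3 = 49 - 12 ≡ 18; y = λ·(9 - 18) - 0 ≡ 13. → (18, 13)
5P: (18, 13) + (3, 15). λ = (15 - 13)/(3 - 18) ≡ 2/4 mod 19. 4⁻¹ ≡ 5 (mod 19), so λ ≡ 10.
  x = λ² - 18 - 3 = 100 - 21 ≡ 3; y = λ·(18 - 3) - 13 ≡ 4. → (3, 4)

(3, 4)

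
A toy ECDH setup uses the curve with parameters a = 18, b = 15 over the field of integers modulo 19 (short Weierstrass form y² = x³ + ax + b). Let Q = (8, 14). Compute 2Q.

tangent at (8, 14): λ = (3·8² + 18)/(2·14) ≡ 1/9. 9⁻¹ ≡ 17 (mod 19), so λ ≡ 1·17 ≡ 17.
  x = λ² - 8 - 8 = 289 - 16 ≡ 7; y = λ·(8 - 7) - 14 ≡ 3. → (7, 3)

(7, 3)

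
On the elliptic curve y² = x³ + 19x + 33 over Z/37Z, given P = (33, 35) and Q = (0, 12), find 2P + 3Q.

(27, 8)

First 2P:
Repeated addition: build up to 2P.
2P: tangent at (33, 35): λ = (3·33² + 19)/(2·35) ≡ 30/33. 33⁻¹ ≡ 9 (mod 37), so λ ≡ 30·9 ≡ 11.
  x = λ² - 33 - 33 = 121 - 66 ≡ 18; y = λ·(33 - 18) - 35 ≡ 19. → (18, 19)
2P = (18, 19).
Next 3Q:
Repeated addition: build up to 3Q.
2Q: tangent at (0, 12): λ = (3·0² + 19)/(2·12) ≡ 19/24. 24⁻¹ ≡ 17 (mod 37), so λ ≡ 19·17 ≡ 27.
  x = λ² - 0 - 0 = 729 - 0 ≡ 26; y = λ·(0 - 26) - 12 ≡ 26. → (26, 26)
3Q: (26, 26) + (0, 12). λ = (12 - 26)/(0 - 26) ≡ 23/11 mod 37. 11⁻¹ ≡ 27 (mod 37) since 11·27 = 297 ≡ 1, so λ ≡ 29.
  x = λ² - 26 - 0 = 841 - 26 ≡ 1; y = λ·(26 - 1) - 26 ≡ 33. → (1, 33)
3Q = (1, 33).
Finally 2P + 3Q:
(18, 19) + (1, 33). λ = (33 - 19)/(1 - 18) ≡ 14/20 mod 37. 20⁻¹ ≡ 13 (mod 37) since 20·13 = 260 ≡ 1, so λ ≡ 34.
  x = λ² - 18 - 1 = 1156 - 19 ≡ 27; y = λ·(18 - 27) - 19 ≡ 8. → (27, 8)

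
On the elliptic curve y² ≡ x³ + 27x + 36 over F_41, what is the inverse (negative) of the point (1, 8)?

-(1, 8) = (1, -8 mod 41) = (1, 33).

(1, 33)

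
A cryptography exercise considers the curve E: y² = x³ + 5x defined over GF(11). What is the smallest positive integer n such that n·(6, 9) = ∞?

2P: tangent at (6, 9): λ = (3·6² + 5)/(2·9) ≡ 3/7. 7⁻¹ ≡ 8 (mod 11) since 7·8 = 56 ≡ 1, so λ ≡ 3·8 ≡ 2.
  x = λ² - 6 - 6 = 4 - 12 ≡ 3; y = λ·(6 - 3) - 9 ≡ 8. → (3, 8)
3P: (3, 8) + (6, 9). λ = (9 - 8)/(6 - 3) ≡ 1/3 mod 11. 3⁻¹ ≡ 4 (mod 11) since 3·4 = 12 ≡ 1, so λ ≡ 4.
  x = λ² - 3 - 6 = 16 - 9 ≡ 7; y = λ·(3 - 7) - 8 ≡ 9. → (7, 9)
4P: (7, 9) + (6, 9). λ = (9 - 9)/(6 - 7) ≡ 0/10 mod 11. 10⁻¹ ≡ 10 (mod 11), so λ ≡ 0.
  x = λ² - 7 - 6 = 0 - 13 ≡ 9; y = λ·(7 - 9) - 9 ≡ 2. → (9, 2)
5P: (9, 2) + (6, 9). λ = (9 - 2)/(6 - 9) ≡ 7/8 mod 11. 8⁻¹ ≡ 7 (mod 11), so λ ≡ 5.
  x = λ² - 9 - 6 = 25 - 15 ≡ 10; y = λ·(9 - 10) - 2 ≡ 4. → (10, 4)
6P: (10, 4) + (6, 9). λ = (9 - 4)/(6 - 10) ≡ 5/7 mod 11. 7⁻¹ ≡ 8 (mod 11), so λ ≡ 7.
  x = λ² - 10 - 6 = 49 - 16 ≡ 0; y = λ·(10 - 0) - 4 ≡ 0. → (0, 0)
7P: (0, 0) + (6, 9). λ = (9 - 0)/(6 - 0) ≡ 9/6 mod 11. 6⁻¹ ≡ 2 (mod 11), so λ ≡ 7.
  x = λ² - 0 - 6 = 49 - 6 ≡ 10; y = λ·(0 - 10) - 0 ≡ 7. → (10, 7)
8P: (10, 7) + (6, 9). λ = (9 - 7)/(6 - 10) ≡ 2/7 mod 11. 7⁻¹ ≡ 8 (mod 11), so λ ≡ 5.
  x = λ² - 10 - 6 = 25 - 16 ≡ 9; y = λ·(10 - 9) - 7 ≡ 9. → (9, 9)
9P: (9, 9) + (6, 9). λ = (9 - 9)/(6 - 9) ≡ 0/8 mod 11. 8⁻¹ ≡ 7 (mod 11), so λ ≡ 0.
  x = λ² - 9 - 6 = 0 - 15 ≡ 7; y = λ·(9 - 7) - 9 ≡ 2. → (7, 2)
10P: (7, 2) + (6, 9). λ = (9 - 2)/(6 - 7) ≡ 7/10 mod 11. 10⁻¹ ≡ 10 (mod 11), so λ ≡ 4.
  x = λ² - 7 - 6 = 16 - 13 ≡ 3; y = λ·(7 - 3) - 2 ≡ 3. → (3, 3)
11P: (3, 3) + (6, 9). λ = (9 - 3)/(6 - 3) ≡ 6/3 mod 11. 3⁻¹ ≡ 4 (mod 11) since 3·4 = 12 ≡ 1, so λ ≡ 2.
  x = λ² - 3 - 6 = 4 - 9 ≡ 6; y = λ·(3 - 6) - 3 ≡ 2. → (6, 2)
12P: (6, 2) + (6, 9): same x and y₁ ≡ -y₂, so the sum is ∞.
12P = ∞, so the order is 12.

12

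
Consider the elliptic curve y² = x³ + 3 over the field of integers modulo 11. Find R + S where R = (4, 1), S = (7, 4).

(4, 1) + (7, 4). λ = (4 - 1)/(7 - 4) ≡ 3/3 mod 11. 3⁻¹ ≡ 4 (mod 11) since 3·4 = 12 ≡ 1, so λ ≡ 1.
  x = λ² - 4 - 7 = 1 - 11 ≡ 1; y = λ·(4 - 1) - 1 ≡ 2. → (1, 2)

(1, 2)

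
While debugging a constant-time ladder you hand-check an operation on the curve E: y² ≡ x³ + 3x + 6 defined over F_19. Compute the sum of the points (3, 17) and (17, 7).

(3, 2)

(3, 17) + (17, 7). λ = (7 - 17)/(17 - 3) ≡ 9/14 mod 19. 14⁻¹ ≡ 15 (mod 19), so λ ≡ 2.
  x = λ² - 3 - 17 = 4 - 20 ≡ 3; y = λ·(3 - 3) - 17 ≡ 2. → (3, 2)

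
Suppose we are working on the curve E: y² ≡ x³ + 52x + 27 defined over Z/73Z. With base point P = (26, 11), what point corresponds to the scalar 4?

Double-and-add on 4 = (100)₂. Start with P = (26, 11) for the leading 1-bit.
double: tangent at (26, 11): λ = (3·26² + 52)/(2·11) ≡ 36/22. 22⁻¹ ≡ 10 (mod 73) since 22·10 = 220 ≡ 1, so λ ≡ 36·10 ≡ 68.
  x = λ² - 26 - 26 = 4624 - 52 ≡ 46; y = λ·(26 - 46) - 11 ≡ 16. → (46, 16)
double: tangent at (46, 16): λ = (3·46² + 52)/(2·16) ≡ 49/32. 32⁻¹ ≡ 16 (mod 73), so λ ≡ 49·16 ≡ 54.
  x = λ² - 46 - 46 = 2916 - 92 ≡ 50; y = λ·(46 - 50) - 16 ≡ 60. → (50, 60)

(50, 60)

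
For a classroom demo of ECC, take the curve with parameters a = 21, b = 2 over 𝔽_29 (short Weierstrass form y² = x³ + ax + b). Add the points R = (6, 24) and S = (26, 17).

(13, 6)

(6, 24) + (26, 17). λ = (17 - 24)/(26 - 6) ≡ 22/20 mod 29. 20⁻¹ ≡ 16 (mod 29), so λ ≡ 4.
  x = λ² - 6 - 26 = 16 - 32 ≡ 13; y = λ·(6 - 13) - 24 ≡ 6. → (13, 6)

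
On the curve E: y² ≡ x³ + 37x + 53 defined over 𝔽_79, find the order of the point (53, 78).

9

2P: tangent at (53, 78): λ = (3·53² + 37)/(2·78) ≡ 11/77. 77⁻¹ ≡ 39 (mod 79), so λ ≡ 11·39 ≡ 34.
  x = λ² - 53 - 53 = 1156 - 106 ≡ 23; y = λ·(53 - 23) - 78 ≡ 73. → (23, 73)
3P: (23, 73) + (53, 78). λ = (78 - 73)/(53 - 23) ≡ 5/30 mod 79. 30⁻¹ ≡ 29 (mod 79) since 30·29 = 870 ≡ 1, so λ ≡ 66.
  x = λ² - 23 - 53 = 4356 - 76 ≡ 14; y = λ·(23 - 14) - 73 ≡ 47. → (14, 47)
4P: (14, 47) + (53, 78). λ = (78 - 47)/(53 - 14) ≡ 31/39 mod 79. 39⁻¹ ≡ 77 (mod 79) since 39·77 = 3003 ≡ 1, so λ ≡ 17.
  x = λ² - 14 - 53 = 289 - 67 ≡ 64; y = λ·(14 - 64) - 47 ≡ 51. → (64, 51)
5P: (64, 51) + (53, 78). λ = (78 - 51)/(53 - 64) ≡ 27/68 mod 79. 68⁻¹ ≡ 43 (mod 79) since 68·43 = 2924 ≡ 1, so λ ≡ 55.
  x = λ² - 64 - 53 = 3025 - 117 ≡ 64; y = λ·(64 - 64) - 51 ≡ 28. → (64, 28)
6P: (64, 28) + (53, 78). λ = (78 - 28)/(53 - 64) ≡ 50/68 mod 79. 68⁻¹ ≡ 43 (mod 79), so λ ≡ 17.
  x = λ² - 64 - 53 = 289 - 117 ≡ 14; y = λ·(64 - 14) - 28 ≡ 32. → (14, 32)
7P: (14, 32) + (53, 78). λ = (78 - 32)/(53 - 14) ≡ 46/39 mod 79. 39⁻¹ ≡ 77 (mod 79), so λ ≡ 66.
  x = λ² - 14 - 53 = 4356 - 67 ≡ 23; y = λ·(14 - 23) - 32 ≡ 6. → (23, 6)
8P: (23, 6) + (53, 78). λ = (78 - 6)/(53 - 23) ≡ 72/30 mod 79. 30⁻¹ ≡ 29 (mod 79) since 30·29 = 870 ≡ 1, so λ ≡ 34.
  x = λ² - 23 - 53 = 1156 - 76 ≡ 53; y = λ·(23 - 53) - 6 ≡ 1. → (53, 1)
9P: (53, 1) + (53, 78): same x and y₁ ≡ -y₂, so the sum is O.
9P = O, so the order is 9.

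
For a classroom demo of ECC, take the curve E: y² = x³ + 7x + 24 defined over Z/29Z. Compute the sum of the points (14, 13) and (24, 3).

(21, 23)

(14, 13) + (24, 3). λ = (3 - 13)/(24 - 14) ≡ 19/10 mod 29. 10⁻¹ ≡ 3 (mod 29), so λ ≡ 28.
  x = λ² - 14 - 24 = 784 - 38 ≡ 21; y = λ·(14 - 21) - 13 ≡ 23. → (21, 23)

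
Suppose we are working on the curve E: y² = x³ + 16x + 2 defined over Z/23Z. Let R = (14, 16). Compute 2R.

(21, 10)

tangent at (14, 16): λ = (3·14² + 16)/(2·16) ≡ 6/9. 9⁻¹ ≡ 18 (mod 23) since 9·18 = 162 ≡ 1, so λ ≡ 6·18 ≡ 16.
  x = λ² - 14 - 14 = 256 - 28 ≡ 21; y = λ·(14 - 21) - 16 ≡ 10. → (21, 10)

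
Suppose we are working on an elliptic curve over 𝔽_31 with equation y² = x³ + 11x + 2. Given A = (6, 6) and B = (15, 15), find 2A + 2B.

First 2A:
Repeated addition: build up to 2A.
2A: tangent at (6, 6): λ = (3·6² + 11)/(2·6) ≡ 26/12. 12⁻¹ ≡ 13 (mod 31), so λ ≡ 26·13 ≡ 28.
  x = λ² - 6 - 6 = 784 - 12 ≡ 28; y = λ·(6 - 28) - 6 ≡ 29. → (28, 29)
2A = (28, 29).
Next 2B:
Repeated addition: build up to 2B.
2B: tangent at (15, 15): λ = (3·15² + 11)/(2·15) ≡ 4/30. 30⁻¹ ≡ 30 (mod 31), so λ ≡ 4·30 ≡ 27.
  x = λ² - 15 - 15 = 729 - 30 ≡ 17; y = λ·(15 - 17) - 15 ≡ 24. → (17, 24)
2B = (17, 24).
Finally 2A + 2B:
(28, 29) + (17, 24). λ = (24 - 29)/(17 - 28) ≡ 26/20 mod 31. 20⁻¹ ≡ 14 (mod 31), so λ ≡ 23.
  x = λ² - 28 - 17 = 529 - 45 ≡ 19; y = λ·(28 - 19) - 29 ≡ 23. → (19, 23)

(19, 23)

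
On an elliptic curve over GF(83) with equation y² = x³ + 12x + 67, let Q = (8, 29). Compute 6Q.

(55, 43)

Double-and-add on 6 = (110)₂. Start with Q = (8, 29) for the leading 1-bit.
double: tangent at (8, 29): λ = (3·8² + 12)/(2·29) ≡ 38/58. 58⁻¹ ≡ 73 (mod 83), so λ ≡ 38·73 ≡ 35.
  x = λ² - 8 - 8 = 1225 - 16 ≡ 47; y = λ·(8 - 47) - 29 ≡ 17. → (47, 17)
add Q: (47, 17) + (8, 29). λ = (29 - 17)/(8 - 47) ≡ 12/44 mod 83. 44⁻¹ ≡ 17 (mod 83), so λ ≡ 38.
  x = λ² - 47 - 8 = 1444 - 55 ≡ 61; y = λ·(47 - 61) - 17 ≡ 32. → (61, 32)
double: tangent at (61, 32): λ = (3·61² + 12)/(2·32) ≡ 53/64. 64⁻¹ ≡ 48 (mod 83), so λ ≡ 53·48 ≡ 54.
  x = λ² - 61 - 61 = 2916 - 122 ≡ 55; y = λ·(61 - 55) - 32 ≡ 43. → (55, 43)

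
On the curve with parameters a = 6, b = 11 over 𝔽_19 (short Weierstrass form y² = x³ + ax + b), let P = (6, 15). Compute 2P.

tangent at (6, 15): λ = (3·6² + 6)/(2·15) ≡ 0/11. 11⁻¹ ≡ 7 (mod 19), so λ ≡ 0·7 ≡ 0.
  x = λ² - 6 - 6 = 0 - 12 ≡ 7; y = λ·(6 - 7) - 15 ≡ 4. → (7, 4)

(7, 4)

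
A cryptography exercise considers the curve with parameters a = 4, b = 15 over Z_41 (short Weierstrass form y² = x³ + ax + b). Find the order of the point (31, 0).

2P: (31, 0) + (31, 0): same x and y₁ ≡ -y₂, so the sum is O.
2P = O, so the order is 2.

2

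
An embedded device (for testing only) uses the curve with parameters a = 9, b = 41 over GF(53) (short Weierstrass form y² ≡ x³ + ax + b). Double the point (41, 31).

tangent at (41, 31): λ = (3·41² + 9)/(2·31) ≡ 17/9. 9⁻¹ ≡ 6 (mod 53) since 9·6 = 54 ≡ 1, so λ ≡ 17·6 ≡ 49.
  x = λ² - 41 - 41 = 2401 - 82 ≡ 40; y = λ·(41 - 40) - 31 ≡ 18. → (40, 18)

(40, 18)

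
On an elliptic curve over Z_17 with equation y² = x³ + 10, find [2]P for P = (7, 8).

tangent at (7, 8): λ = (3·7² + 0)/(2·8) ≡ 11/16. 16⁻¹ ≡ 16 (mod 17) since 16·16 = 256 ≡ 1, so λ ≡ 11·16 ≡ 6.
  x = λ² - 7 - 7 = 36 - 14 ≡ 5; y = λ·(7 - 5) - 8 ≡ 4. → (5, 4)

(5, 4)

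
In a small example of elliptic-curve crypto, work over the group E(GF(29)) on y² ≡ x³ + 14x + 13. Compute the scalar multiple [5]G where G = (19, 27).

Double-and-add on 5 = (101)₂. Start with G = (19, 27) for the leading 1-bit.
double: tangent at (19, 27): λ = (3·19² + 14)/(2·27) ≡ 24/25. 25⁻¹ ≡ 7 (mod 29), so λ ≡ 24·7 ≡ 23.
  x = λ² - 19 - 19 = 529 - 38 ≡ 27; y = λ·(19 - 27) - 27 ≡ 21. → (27, 21)
double: tangent at (27, 21): λ = (3·27² + 14)/(2·21) ≡ 26/13. 13⁻¹ ≡ 9 (mod 29) since 13·9 = 117 ≡ 1, so λ ≡ 26·9 ≡ 2.
  x = λ² - 27 - 27 = 4 - 54 ≡ 8; y = λ·(27 - 8) - 21 ≡ 17. → (8, 17)
add G: (8, 17) + (19, 27). λ = (27 - 17)/(19 - 8) ≡ 10/11 mod 29. 11⁻¹ ≡ 8 (mod 29), so λ ≡ 22.
  x = λ² - 8 - 19 = 484 - 27 ≡ 22; y = λ·(8 - 22) - 17 ≡ 23. → (22, 23)

(22, 23)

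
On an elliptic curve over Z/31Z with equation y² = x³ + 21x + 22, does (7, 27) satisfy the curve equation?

y² = 27² ≡ 16; x³ + 21x + 22 = 512 ≡ 16 (mod 31). 16 = 16.

yes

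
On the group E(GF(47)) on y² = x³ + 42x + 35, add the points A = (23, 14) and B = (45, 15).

(23, 14) + (45, 15). λ = (15 - 14)/(45 - 23) ≡ 1/22 mod 47. 22⁻¹ ≡ 15 (mod 47) since 22·15 = 330 ≡ 1, so λ ≡ 15.
  x = λ² - 23 - 45 = 225 - 68 ≡ 16; y = λ·(23 - 16) - 14 ≡ 44. → (16, 44)

(16, 44)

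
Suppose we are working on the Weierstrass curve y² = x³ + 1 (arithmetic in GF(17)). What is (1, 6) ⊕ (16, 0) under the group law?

(1, 6) + (16, 0). λ = (0 - 6)/(16 - 1) ≡ 11/15 mod 17. 15⁻¹ ≡ 8 (mod 17), so λ ≡ 3.
  x = λ² - 1 - 16 = 9 - 17 ≡ 9; y = λ·(1 - 9) - 6 ≡ 4. → (9, 4)

(9, 4)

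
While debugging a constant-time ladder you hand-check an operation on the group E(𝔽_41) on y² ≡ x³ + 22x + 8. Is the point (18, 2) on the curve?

yes

y² = 2² ≡ 4; x³ + 22x + 8 = 6236 ≡ 4 (mod 41). 4 = 4.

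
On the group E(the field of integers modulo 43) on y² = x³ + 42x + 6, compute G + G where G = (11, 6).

tangent at (11, 6): λ = (3·11² + 42)/(2·6) ≡ 18/12. 12⁻¹ ≡ 18 (mod 43), so λ ≡ 18·18 ≡ 23.
  x = λ² - 11 - 11 = 529 - 22 ≡ 34; y = λ·(11 - 34) - 6 ≡ 24. → (34, 24)

(34, 24)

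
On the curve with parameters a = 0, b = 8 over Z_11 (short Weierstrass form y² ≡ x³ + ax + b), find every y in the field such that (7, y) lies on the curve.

x³ + 0x + 8 = 351 ≡ 10 (mod 11).
10 is a non-residue mod 11; no y exists.

none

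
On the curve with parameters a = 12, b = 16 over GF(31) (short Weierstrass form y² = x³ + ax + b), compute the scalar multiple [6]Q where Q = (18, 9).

(6, 26)

Double-and-add on 6 = (110)₂. Start with Q = (18, 9) for the leading 1-bit.
double: tangent at (18, 9): λ = (3·18² + 12)/(2·9) ≡ 23/18. 18⁻¹ ≡ 19 (mod 31), so λ ≡ 23·19 ≡ 3.
  x = λ² - 18 - 18 = 9 - 36 ≡ 4; y = λ·(18 - 4) - 9 ≡ 2. → (4, 2)
add Q: (4, 2) + (18, 9). λ = (9 - 2)/(18 - 4) ≡ 7/14 mod 31. 14⁻¹ ≡ 20 (mod 31) since 14·20 = 280 ≡ 1, so λ ≡ 16.
  x = λ² - 4 - 18 = 256 - 22 ≡ 17; y = λ·(4 - 17) - 2 ≡ 7. → (17, 7)
double: tangent at (17, 7): λ = (3·17² + 12)/(2·7) ≡ 11/14. 14⁻¹ ≡ 20 (mod 31), so λ ≡ 11·20 ≡ 3.
  x = λ² - 17 - 17 = 9 - 34 ≡ 6; y = λ·(17 - 6) - 7 ≡ 26. → (6, 26)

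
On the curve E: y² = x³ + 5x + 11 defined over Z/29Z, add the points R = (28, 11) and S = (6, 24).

(28, 11) + (6, 24). λ = (24 - 11)/(6 - 28) ≡ 13/7 mod 29. 7⁻¹ ≡ 25 (mod 29), so λ ≡ 6.
  x = λ² - 28 - 6 = 36 - 34 ≡ 2; y = λ·(28 - 2) - 11 ≡ 0. → (2, 0)

(2, 0)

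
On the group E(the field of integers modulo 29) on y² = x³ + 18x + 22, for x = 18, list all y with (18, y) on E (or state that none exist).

x³ + 18x + 22 = 6178 ≡ 1 (mod 29).
Square roots of 1 mod 29: 1 and 28 (since 1² = 1 ≡ 1).

1, 28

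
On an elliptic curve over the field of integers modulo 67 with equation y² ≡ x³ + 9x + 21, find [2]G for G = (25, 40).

(15, 28)

tangent at (25, 40): λ = (3·25² + 9)/(2·40) ≡ 8/13. 13⁻¹ ≡ 31 (mod 67), so λ ≡ 8·31 ≡ 47.
  x = λ² - 25 - 25 = 2209 - 50 ≡ 15; y = λ·(25 - 15) - 40 ≡ 28. → (15, 28)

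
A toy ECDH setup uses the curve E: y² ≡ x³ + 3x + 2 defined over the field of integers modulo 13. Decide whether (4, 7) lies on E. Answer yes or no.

no

y² = 7² ≡ 10; x³ + 3x + 2 = 78 ≡ 0 (mod 13). 10 ≠ 0.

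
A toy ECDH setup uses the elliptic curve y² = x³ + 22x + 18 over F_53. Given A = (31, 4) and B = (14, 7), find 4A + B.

First 4A:
Double-and-add on 4 = (100)₂. Start with A = (31, 4) for the leading 1-bit.
double: tangent at (31, 4): λ = (3·31² + 22)/(2·4) ≡ 43/8. 8⁻¹ ≡ 20 (mod 53), so λ ≡ 43·20 ≡ 12.
  x = λ² - 31 - 31 = 144 - 62 ≡ 29; y = λ·(31 - 29) - 4 ≡ 20. → (29, 20)
double: tangent at (29, 20): λ = (3·29² + 22)/(2·20) ≡ 1/40. 40⁻¹ ≡ 4 (mod 53), so λ ≡ 1·4 ≡ 4.
  x = λ² - 29 - 29 = 16 - 58 ≡ 11; y = λ·(29 - 11) - 20 ≡ 52. → (11, 52)
4A = (11, 52).
Finally 4A + B:
(11, 52) + (14, 7). λ = (7 - 52)/(14 - 11) ≡ 8/3 mod 53. 3⁻¹ ≡ 18 (mod 53) since 3·18 = 54 ≡ 1, so λ ≡ 38.
  x = λ² - 11 - 14 = 1444 - 25 ≡ 41; y = λ·(11 - 41) - 52 ≡ 27. → (41, 27)

(41, 27)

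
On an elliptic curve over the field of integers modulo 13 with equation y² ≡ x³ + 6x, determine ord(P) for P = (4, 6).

5

2P: tangent at (4, 6): λ = (3·4² + 6)/(2·6) ≡ 2/12. 12⁻¹ ≡ 12 (mod 13), so λ ≡ 2·12 ≡ 11.
  x = λ² - 4 - 4 = 121 - 8 ≡ 9; y = λ·(4 - 9) - 6 ≡ 4. → (9, 4)
3P: (9, 4) + (4, 6). λ = (6 - 4)/(4 - 9) ≡ 2/8 mod 13. 8⁻¹ ≡ 5 (mod 13) since 8·5 = 40 ≡ 1, so λ ≡ 10.
  x = λ² - 9 - 4 = 100 - 13 ≡ 9; y = λ·(9 - 9) - 4 ≡ 9. → (9, 9)
4P: (9, 9) + (4, 6). λ = (6 - 9)/(4 - 9) ≡ 10/8 mod 13. 8⁻¹ ≡ 5 (mod 13), so λ ≡ 11.
  x = λ² - 9 - 4 = 121 - 13 ≡ 4; y = λ·(9 - 4) - 9 ≡ 7. → (4, 7)
5P: (4, 7) + (4, 6): same x and y₁ ≡ -y₂, so the sum is the point at infinity.
5P = the point at infinity, so the order is 5.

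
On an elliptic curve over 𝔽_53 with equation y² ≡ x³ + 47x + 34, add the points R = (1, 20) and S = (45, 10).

(3, 19)

(1, 20) + (45, 10). λ = (10 - 20)/(45 - 1) ≡ 43/44 mod 53. 44⁻¹ ≡ 47 (mod 53) since 44·47 = 2068 ≡ 1, so λ ≡ 7.
  x = λ² - 1 - 45 = 49 - 46 ≡ 3; y = λ·(1 - 3) - 20 ≡ 19. → (3, 19)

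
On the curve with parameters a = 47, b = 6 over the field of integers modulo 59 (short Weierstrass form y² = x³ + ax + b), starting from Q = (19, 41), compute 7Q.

Double-and-add on 7 = (111)₂. Start with Q = (19, 41) for the leading 1-bit.
double: tangent at (19, 41): λ = (3·19² + 47)/(2·41) ≡ 9/23. 23⁻¹ ≡ 18 (mod 59), so λ ≡ 9·18 ≡ 44.
  x = λ² - 19 - 19 = 1936 - 38 ≡ 10; y = λ·(19 - 10) - 41 ≡ 1. → (10, 1)
add Q: (10, 1) + (19, 41). λ = (41 - 1)/(19 - 10) ≡ 40/9 mod 59. 9⁻¹ ≡ 46 (mod 59) since 9·46 = 414 ≡ 1, so λ ≡ 11.
  x = λ² - 10 - 19 = 121 - 29 ≡ 33; y = λ·(10 - 33) - 1 ≡ 41. → (33, 41)
double: tangent at (33, 41): λ = (3·33² + 47)/(2·41) ≡ 10/23. 23⁻¹ ≡ 18 (mod 59), so λ ≡ 10·18 ≡ 3.
  x = λ² - 33 - 33 = 9 - 66 ≡ 2; y = λ·(33 - 2) - 41 ≡ 52. → (2, 52)
add Q: (2, 52) + (19, 41). λ = (41 - 52)/(19 - 2) ≡ 48/17 mod 59. 17⁻¹ ≡ 7 (mod 59) since 17·7 = 119 ≡ 1, so λ ≡ 41.
  x = λ² - 2 - 19 = 1681 - 21 ≡ 8; y = λ·(2 - 8) - 52 ≡ 56. → (8, 56)

(8, 56)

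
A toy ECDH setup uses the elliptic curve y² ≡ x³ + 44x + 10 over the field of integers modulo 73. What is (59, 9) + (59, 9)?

(27, 52)

tangent at (59, 9): λ = (3·59² + 44)/(2·9) ≡ 48/18. 18⁻¹ ≡ 69 (mod 73) since 18·69 = 1242 ≡ 1, so λ ≡ 48·69 ≡ 27.
  x = λ² - 59 - 59 = 729 - 118 ≡ 27; y = λ·(59 - 27) - 9 ≡ 52. → (27, 52)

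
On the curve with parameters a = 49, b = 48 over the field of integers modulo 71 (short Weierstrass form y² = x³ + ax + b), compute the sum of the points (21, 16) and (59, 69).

(21, 16) + (59, 69). λ = (69 - 16)/(59 - 21) ≡ 53/38 mod 71. 38⁻¹ ≡ 43 (mod 71) since 38·43 = 1634 ≡ 1, so λ ≡ 7.
  x = λ² - 21 - 59 = 49 - 80 ≡ 40; y = λ·(21 - 40) - 16 ≡ 64. → (40, 64)

(40, 64)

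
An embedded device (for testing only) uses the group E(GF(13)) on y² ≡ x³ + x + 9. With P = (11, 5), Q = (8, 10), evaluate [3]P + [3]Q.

(0, 10)

First 3P:
Repeated addition: build up to 3P.
2P: tangent at (11, 5): λ = (3·11² + 1)/(2·5) ≡ 0/10. 10⁻¹ ≡ 4 (mod 13) since 10·4 = 40 ≡ 1, so λ ≡ 0·4 ≡ 0.
  x = λ² - 11 - 11 = 0 - 22 ≡ 4; y = λ·(11 - 4) - 5 ≡ 8. → (4, 8)
3P: (4, 8) + (11, 5). λ = (5 - 8)/(11 - 4) ≡ 10/7 mod 13. 7⁻¹ ≡ 2 (mod 13), so λ ≡ 7.
  x = λ² - 4 - 11 = 49 - 15 ≡ 8; y = λ·(4 - 8) - 8 ≡ 3. → (8, 3)
3P = (8, 3).
Next 3Q:
Repeated addition: build up to 3Q.
2Q: tangent at (8, 10): λ = (3·8² + 1)/(2·10) ≡ 11/7. 7⁻¹ ≡ 2 (mod 13), so λ ≡ 11·2 ≡ 9.
  x = λ² - 8 - 8 = 81 - 16 ≡ 0; y = λ·(8 - 0) - 10 ≡ 10. → (0, 10)
3Q: (0, 10) + (8, 10). λ = (10 - 10)/(8 - 0) ≡ 0/8 mod 13. 8⁻¹ ≡ 5 (mod 13), so λ ≡ 0.
  x = λ² - 0 - 8 = 0 - 8 ≡ 5; y = λ·(0 - 5) - 10 ≡ 3. → (5, 3)
3Q = (5, 3).
Finally 3P + 3Q:
(8, 3) + (5, 3). λ = (3 - 3)/(5 - 8) ≡ 0/10 mod 13. 10⁻¹ ≡ 4 (mod 13), so λ ≡ 0.
  x = λ² - 8 - 5 = 0 - 13 ≡ 0; y = λ·(8 - 0) - 3 ≡ 10. → (0, 10)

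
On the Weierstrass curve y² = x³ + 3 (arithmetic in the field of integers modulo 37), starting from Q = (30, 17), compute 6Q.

Repeated addition: build up to 6Q.
2Q: tangent at (30, 17): λ = (3·30² + 0)/(2·17) ≡ 36/34. 34⁻¹ ≡ 12 (mod 37) since 34·12 = 408 ≡ 1, so λ ≡ 36·12 ≡ 25.
  x = λ² - 30 - 30 = 625 - 60 ≡ 10; y = λ·(30 - 10) - 17 ≡ 2. → (10, 2)
3Q: (10, 2) + (30, 17). λ = (17 - 2)/(30 - 10) ≡ 15/20 mod 37. 20⁻¹ ≡ 13 (mod 37), so λ ≡ 10.
  x = λ² - 10 - 30 = 100 - 40 ≡ 23; y = λ·(10 - 23) - 2 ≡ 16. → (23, 16)
4Q: (23, 16) + (30, 17). λ = (17 - 16)/(30 - 23) ≡ 1/7 mod 37. 7⁻¹ ≡ 16 (mod 37) since 7·16 = 112 ≡ 1, so λ ≡ 16.
  x = λ² - 23 - 30 = 256 - 53 ≡ 18; y = λ·(23 - 18) - 16 ≡ 27. → (18, 27)
5Q: (18, 27) + (30, 17). λ = (17 - 27)/(30 - 18) ≡ 27/12 mod 37. 12⁻¹ ≡ 34 (mod 37) since 12·34 = 408 ≡ 1, so λ ≡ 30.
  x = λ² - 18 - 30 = 900 - 48 ≡ 1; y = λ·(18 - 1) - 27 ≡ 2. → (1, 2)
6Q: (1, 2) + (30, 17). λ = (17 - 2)/(30 - 1) ≡ 15/29 mod 37. 29⁻¹ ≡ 23 (mod 37), so λ ≡ 12.
  x = λ² - 1 - 30 = 144 - 31 ≡ 2; y = λ·(1 - 2) - 2 ≡ 23. → (2, 23)

(2, 23)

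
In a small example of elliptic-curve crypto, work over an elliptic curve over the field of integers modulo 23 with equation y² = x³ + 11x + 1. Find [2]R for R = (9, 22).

tangent at (9, 22): λ = (3·9² + 11)/(2·22) ≡ 1/21. 21⁻¹ ≡ 11 (mod 23) since 21·11 = 231 ≡ 1, so λ ≡ 1·11 ≡ 11.
  x = λ² - 9 - 9 = 121 - 18 ≡ 11; y = λ·(9 - 11) - 22 ≡ 2. → (11, 2)

(11, 2)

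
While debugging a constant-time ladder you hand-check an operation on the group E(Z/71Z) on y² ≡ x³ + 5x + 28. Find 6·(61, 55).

Write Q = (61, 55).
Repeated addition: build up to 6Q.
2Q: tangent at (61, 55): λ = (3·61² + 5)/(2·55) ≡ 21/39. 39⁻¹ ≡ 51 (mod 71), so λ ≡ 21·51 ≡ 6.
  x = λ² - 61 - 61 = 36 - 122 ≡ 56; y = λ·(61 - 56) - 55 ≡ 46. → (56, 46)
3Q: (56, 46) + (61, 55). λ = (55 - 46)/(61 - 56) ≡ 9/5 mod 71. 5⁻¹ ≡ 57 (mod 71), so λ ≡ 16.
  x = λ² - 56 - 61 = 256 - 117 ≡ 68; y = λ·(56 - 68) - 46 ≡ 46. → (68, 46)
4Q: (68, 46) + (61, 55). λ = (55 - 46)/(61 - 68) ≡ 9/64 mod 71. 64⁻¹ ≡ 10 (mod 71) since 64·10 = 640 ≡ 1, so λ ≡ 19.
  x = λ² - 68 - 61 = 361 - 129 ≡ 19; y = λ·(68 - 19) - 46 ≡ 33. → (19, 33)
5Q: (19, 33) + (61, 55). λ = (55 - 33)/(61 - 19) ≡ 22/42 mod 71. 42⁻¹ ≡ 22 (mod 71) since 42·22 = 924 ≡ 1, so λ ≡ 58.
  x = λ² - 19 - 61 = 3364 - 80 ≡ 18; y = λ·(19 - 18) - 33 ≡ 25. → (18, 25)
6Q: (18, 25) + (61, 55). λ = (55 - 25)/(61 - 18) ≡ 30/43 mod 71. 43⁻¹ ≡ 38 (mod 71), so λ ≡ 4.
  x = λ² - 18 - 61 = 16 - 79 ≡ 8; y = λ·(18 - 8) - 25 ≡ 15. → (8, 15)

(8, 15)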